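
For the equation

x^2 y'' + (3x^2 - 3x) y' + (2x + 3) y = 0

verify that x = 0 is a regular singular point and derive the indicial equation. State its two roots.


Divide by x^2 to reach normal form y'' + P_1(x) y' + P_2(x) y = 0 with P_1(x) = 3 - 3/x and P_2(x) = 2/x + 3/x^2.
x = 0 is a singular point because the y'-coefficient 3 - 3/x has a pole at x = 0 and the y-coefficient 2/x + 3/x^2 has a pole at x = 0.
It is a regular singular point because x P_1(x) = p(x) = 3x - 3 and x^2 P_2(x) = q(x) = 2x + 3 are polynomials, hence analytic at x = 0.
p(0) = -3,  q(0) = 3.
Indicial equation: r(r-1) + p(0) r + q(0) = 0, i.e. r^2 + (p(0) - 1) r + q(0) = 0, i.e. r^2 - 4 r + 3 = 0.
Discriminant: (-4)^2 - 4(3) = 4, so r = (4 ± 2)/2.
Solving: r_1 = 3, r_2 = 1.

indicial: r^2 - 4 r + 3 = 0; roots r_1 = 3, r_2 = 1


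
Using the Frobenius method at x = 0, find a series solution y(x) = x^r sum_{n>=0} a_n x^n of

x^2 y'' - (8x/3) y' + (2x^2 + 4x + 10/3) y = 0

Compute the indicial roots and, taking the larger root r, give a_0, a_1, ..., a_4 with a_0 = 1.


Write in Frobenius form y'' + (p(x)/x) y' + (q(x)/x^2) y = 0:
  p(x) = -8/3,  q(x) = 2x^2 + 4x + 10/3.
Indicial equation: r(r-1) + (-8/3) r + (10/3) = 0 -> roots r_1 = 2, r_2 = 5/3.
Take r = r_1 = 2. Let y(x) = x^r sum_{n>=0} a_n x^n with a_0 = 1.
Substitute y = x^r sum a_n x^n and match x^{r+n}. The recurrence is
  D(n) a_n + 4 a_{n-1} + 2 a_{n-2} = 0,  where D(n) = (r+n)(r+n-1) + (-8/3)(r+n) + (10/3).
  a_n = [-4 a_{n-1} - 2 a_{n-2}] / D(n).
Since the indicial polynomial factors as (r - r_1)(r - r_2), D(n) = (r_1 + n - r_1)(r_1 + n - r_2) = n(n + 1/3).
Evaluating step by step (a_0 = 1):
  n = 1: D(1) = 1(1 + 1/3) = 4/3; numerator = -4(1) = -4; a_1 = (-4)/(4/3) = -3
  n = 2: D(2) = 2(2 + 1/3) = 14/3; numerator = -4(-3) - 2(1) = 10; a_2 = (10)/(14/3) = 15/7
  n = 3: D(3) = 3(3 + 1/3) = 10; numerator = -4(15/7) - 2(-3) = -18/7; a_3 = (-18/7)/(10) = -9/35
  n = 4: D(4) = 4(4 + 1/3) = 52/3; numerator = -4(-9/35) - 2(15/7) = -114/35; a_4 = (-114/35)/(52/3) = -171/910

r = 2; a_0 = 1; a_1 = -3; a_2 = 15/7; a_3 = -9/35; a_4 = -171/910


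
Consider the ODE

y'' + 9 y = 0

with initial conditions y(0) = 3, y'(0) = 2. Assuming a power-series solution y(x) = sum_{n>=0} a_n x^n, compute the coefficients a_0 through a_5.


Ansatz: y(x) = sum_{n>=0} a_n x^n, so y'(x) = sum_{n>=1} n a_n x^(n-1) and y''(x) = sum_{n>=2} n(n-1) a_n x^(n-2).
Substitute into P(x) y'' + Q(x) y' + R(x) y = 0 with P(x) = 1, Q(x) = 0, R(x) = 9, and match powers of x.
Initial conditions: a_0 = 3, a_1 = 2.
Setting the coefficient of each power of x to zero and solving order by order (substituting the coefficients already found):
  x^0: 2 a_2 + 9 a_0 = 0  ->  2 a_2 = -9 a_0 = -27  ->  a_2 = -27/2
  x^1: 6 a_3 + 9 a_1 = 0  ->  6 a_3 = -9 a_1 = -18  ->  a_3 = -3
  x^2: 12 a_4 + 9 a_2 = 0  ->  12 a_4 = -9 a_2 = 243/2  ->  a_4 = 81/8
  x^3: 20 a_5 + 9 a_3 = 0  ->  20 a_5 = -9 a_3 = 27  ->  a_5 = 27/20
Truncated series: y(x) = 3 + 2 x - (27/2) x^2 - 3 x^3 + (81/8) x^4 + (27/20) x^5 + O(x^6).

a_0 = 3; a_1 = 2; a_2 = -27/2; a_3 = -3; a_4 = 81/8; a_5 = 27/20


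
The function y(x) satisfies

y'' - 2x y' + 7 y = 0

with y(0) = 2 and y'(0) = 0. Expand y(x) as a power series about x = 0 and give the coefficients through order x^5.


Ansatz: y(x) = sum_{n>=0} a_n x^n, so y'(x) = sum_{n>=1} n a_n x^(n-1) and y''(x) = sum_{n>=2} n(n-1) a_n x^(n-2).
Substitute into P(x) y'' + Q(x) y' + R(x) y = 0 with P(x) = 1, Q(x) = -2x, R(x) = 7, and match powers of x.
Initial conditions: a_0 = 2, a_1 = 0.
Setting the coefficient of each power of x to zero and solving order by order (substituting the coefficients already found):
  x^0: 2 a_2 + 7 a_0 = 0  ->  2 a_2 = -7 a_0 = -14  ->  a_2 = -7
  x^1: 6 a_3 + 5 a_1 = 0  ->  6 a_3 = -5 a_1 = 0  ->  a_3 = 0
  x^2: 12 a_4 + 3 a_2 = 0  ->  12 a_4 = -3 a_2 = 21  ->  a_4 = 7/4
  x^3: 20 a_5 + a_3 = 0  ->  20 a_5 = -a_3 = 0  ->  a_5 = 0
Truncated series: y(x) = 2 - 7 x^2 + (7/4) x^4 + O(x^6).

a_0 = 2; a_1 = 0; a_2 = -7; a_3 = 0; a_4 = 7/4; a_5 = 0


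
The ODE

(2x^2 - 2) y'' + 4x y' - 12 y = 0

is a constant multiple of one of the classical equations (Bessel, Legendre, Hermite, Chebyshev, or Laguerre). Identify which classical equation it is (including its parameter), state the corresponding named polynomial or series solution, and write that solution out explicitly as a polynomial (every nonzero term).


All three coefficients share the factor -2; dividing through by -2 gives  (1 - x^2) y'' - 2x y' + 6 y = 0.
This matches the Legendre equation (1 - x^2) y'' - 2x y' + n(n+1) y = 0 (note the -2x y' term) with n(n+1) = 6, so n = 2; the polynomial solution is P_2(x).
With y = sum_k a_k x^k, matching x^k gives (k+2)(k+1) a_{k+2} = [k(k+1) - n(n+1)] a_k = (k - 2)(k + 3) a_k. The right side vanishes at k = 2, so the series with the parity of 2 terminates at degree 2.
Standard normalization (P_n(1) = 1): leading coefficient (2n)!/(2^n (n!)^2) = 24/(4*4) = 3/2, so a_2 = 3/2. Work downward with a_k = (k+1)(k+2) a_{k+2} / ((k - 2)(k + 3)):
  a_0 = (1)(2)(3/2) / ((0 - 2)(0 + 3)) = 3/(-6) = -1/2
Hence P_2(x) = 3 x^2/2 - 1/2.

P_2(x); series = 3 x^2/2 - 1/2


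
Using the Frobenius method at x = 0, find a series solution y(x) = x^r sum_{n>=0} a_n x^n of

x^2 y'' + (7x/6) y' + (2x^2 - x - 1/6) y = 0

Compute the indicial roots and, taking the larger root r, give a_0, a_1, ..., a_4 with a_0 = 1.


Write in Frobenius form y'' + (p(x)/x) y' + (q(x)/x^2) y = 0:
  p(x) = 7/6,  q(x) = 2x^2 - x - 1/6.
Indicial equation: r(r-1) + (7/6) r + (-1/6) = 0 -> roots r_1 = 1/3, r_2 = -1/2.
Take r = r_1 = 1/3. Let y(x) = x^r sum_{n>=0} a_n x^n with a_0 = 1.
Substitute y = x^r sum a_n x^n and match x^{r+n}. The recurrence is
  D(n) a_n - 1 a_{n-1} + 2 a_{n-2} = 0,  where D(n) = (r+n)(r+n-1) + (7/6)(r+n) + (-1/6).
  a_n = [1 a_{n-1} - 2 a_{n-2}] / D(n).
Since the indicial polynomial factors as (r - r_1)(r - r_2), D(n) = (r_1 + n - r_1)(r_1 + n - r_2) = n(n + 5/6).
Evaluating step by step (a_0 = 1):
  n = 1: D(1) = 1(1 + 5/6) = 11/6; numerator = 1(1) = 1; a_1 = (1)/(11/6) = 6/11
  n = 2: D(2) = 2(2 + 5/6) = 17/3; numerator = 1(6/11) - 2(1) = -16/11; a_2 = (-16/11)/(17/3) = -48/187
  n = 3: D(3) = 3(3 + 5/6) = 23/2; numerator = 1(-48/187) - 2(6/11) = -252/187; a_3 = (-252/187)/(23/2) = -504/4301
  n = 4: D(4) = 4(4 + 5/6) = 58/3; numerator = 1(-504/4301) - 2(-48/187) = 1704/4301; a_4 = (1704/4301)/(58/3) = 2556/124729

r = 1/3; a_0 = 1; a_1 = 6/11; a_2 = -48/187; a_3 = -504/4301; a_4 = 2556/124729


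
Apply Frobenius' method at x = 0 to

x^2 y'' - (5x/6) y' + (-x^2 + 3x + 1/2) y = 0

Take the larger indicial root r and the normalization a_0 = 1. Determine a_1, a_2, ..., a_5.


Write in Frobenius form y'' + (p(x)/x) y' + (q(x)/x^2) y = 0:
  p(x) = -5/6,  q(x) = -x^2 + 3x + 1/2.
Indicial equation: r(r-1) + (-5/6) r + (1/2) = 0 -> roots r_1 = 3/2, r_2 = 1/3.
Take r = r_1 = 3/2. Let y(x) = x^r sum_{n>=0} a_n x^n with a_0 = 1.
Substitute y = x^r sum a_n x^n and match x^{r+n}. The recurrence is
  D(n) a_n + 3 a_{n-1} - 1 a_{n-2} = 0,  where D(n) = (r+n)(r+n-1) + (-5/6)(r+n) + (1/2).
  a_n = [-3 a_{n-1} + 1 a_{n-2}] / D(n).
Since the indicial polynomial factors as (r - r_1)(r - r_2), D(n) = (r_1 + n - r_1)(r_1 + n - r_2) = n(n + 7/6).
Evaluating step by step (a_0 = 1):
  n = 1: D(1) = 1(1 + 7/6) = 13/6; numerator = -3(1) = -3; a_1 = (-3)/(13/6) = -18/13
  n = 2: D(2) = 2(2 + 7/6) = 19/3; numerator = -3(-18/13) + 1(1) = 67/13; a_2 = (67/13)/(19/3) = 201/247
  n = 3: D(3) = 3(3 + 7/6) = 25/2; numerator = -3(201/247) + 1(-18/13) = -945/247; a_3 = (-945/247)/(25/2) = -378/1235
  n = 4: D(4) = 4(4 + 7/6) = 62/3; numerator = -3(-378/1235) + 1(201/247) = 2139/1235; a_4 = (2139/1235)/(62/3) = 207/2470
  n = 5: D(5) = 5(5 + 7/6) = 185/6; numerator = -3(207/2470) + 1(-378/1235) = -1377/2470; a_5 = (-1377/2470)/(185/6) = -4131/228475

r = 3/2; a_0 = 1; a_1 = -18/13; a_2 = 201/247; a_3 = -378/1235; a_4 = 207/2470; a_5 = -4131/228475


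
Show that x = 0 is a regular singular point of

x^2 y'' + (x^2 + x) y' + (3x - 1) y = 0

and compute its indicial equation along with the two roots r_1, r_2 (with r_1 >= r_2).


Divide by x^2 to reach normal form y'' + P_1(x) y' + P_2(x) y = 0 with P_1(x) = 1 + 1/x and P_2(x) = 3/x - 1/x^2.
x = 0 is a singular point because the y'-coefficient 1 + 1/x has a pole at x = 0 and the y-coefficient 3/x - 1/x^2 has a pole at x = 0.
It is a regular singular point because x P_1(x) = p(x) = x + 1 and x^2 P_2(x) = q(x) = 3x - 1 are polynomials, hence analytic at x = 0.
p(0) = 1,  q(0) = -1.
Indicial equation: r(r-1) + p(0) r + q(0) = 0, i.e. r^2 + (p(0) - 1) r + q(0) = 0, i.e. r^2 - 1 = 0.
Discriminant: (0)^2 - 4(-1) = 4, so r = (0 ± 2)/2.
Solving: r_1 = 1, r_2 = -1.

indicial: r^2 - 1 = 0; roots r_1 = 1, r_2 = -1


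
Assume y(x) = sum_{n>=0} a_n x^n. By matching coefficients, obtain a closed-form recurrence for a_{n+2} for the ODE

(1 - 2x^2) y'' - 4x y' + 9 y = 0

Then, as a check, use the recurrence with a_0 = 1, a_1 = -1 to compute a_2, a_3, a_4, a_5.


Substitute y = sum_n a_n x^n.
(1 - 2 x^2) y'' contributes (n+2)(n+1) a_{n+2} - 2 n(n-1) a_n at x^n.
-4 x y'(x) contributes -4 n a_n at x^n.
9 y(x) contributes 9 a_n at x^n.
Matching x^n: (n+2)(n+1) a_{n+2} + (-2 n(n-1) - 4 n + 9) a_n = 0.
Thus a_{n+2} = (2 n(n-1) + 4 n - 9) / ((n+1)(n+2)) * a_n.

Check with a_0 = 1, a_1 = -1 (apply the recurrence for n = 0, 1, 2, 3): a_0 = 1, a_1 = -1, a_2 = -9/2, a_3 = 5/6, a_4 = -9/8, a_5 = 5/8.

a_(n+2) = (2 n(n-1) + 4 n - 9) / ((n+1)(n+2)) * a_n; check: a_0 = 1, a_1 = -1, a_2 = -9/2, a_3 = 5/6, a_4 = -9/8, a_5 = 5/8


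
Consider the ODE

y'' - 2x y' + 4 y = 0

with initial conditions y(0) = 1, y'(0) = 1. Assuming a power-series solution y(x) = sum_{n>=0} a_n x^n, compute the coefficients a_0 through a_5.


Ansatz: y(x) = sum_{n>=0} a_n x^n, so y'(x) = sum_{n>=1} n a_n x^(n-1) and y''(x) = sum_{n>=2} n(n-1) a_n x^(n-2).
Substitute into P(x) y'' + Q(x) y' + R(x) y = 0 with P(x) = 1, Q(x) = -2x, R(x) = 4, and match powers of x.
Initial conditions: a_0 = 1, a_1 = 1.
Setting the coefficient of each power of x to zero and solving order by order (substituting the coefficients already found):
  x^0: 2 a_2 + 4 a_0 = 0  ->  2 a_2 = -4 a_0 = -4  ->  a_2 = -2
  x^1: 6 a_3 + 2 a_1 = 0  ->  6 a_3 = -2 a_1 = -2  ->  a_3 = -1/3
  x^2: 12 a_4 = 0  ->  a_4 = 0
  x^3: 20 a_5 - 2 a_3 = 0  ->  20 a_5 = 2 a_3 = -2/3  ->  a_5 = -1/30
Truncated series: y(x) = 1 + x - 2 x^2 - (1/3) x^3 - (1/30) x^5 + O(x^6).

a_0 = 1; a_1 = 1; a_2 = -2; a_3 = -1/3; a_4 = 0; a_5 = -1/30


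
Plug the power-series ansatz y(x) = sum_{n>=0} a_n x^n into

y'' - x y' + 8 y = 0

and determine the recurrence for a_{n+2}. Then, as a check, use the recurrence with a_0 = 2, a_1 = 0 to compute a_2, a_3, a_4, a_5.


Substitute y = sum_n a_n x^n.
y''(x) has coefficient (n+2)(n+1) a_{n+2} at x^n;
-x y'(x) has coefficient -n a_n at x^n (shift);
8 y(x) has coefficient 8 a_n at x^n.
Matching x^n: (n+2)(n+1) a_{n+2} + (-n + 8) a_n = 0.
Thus a_{n+2} = (n - 8) / ((n+1)(n+2)) * a_n.

Check with a_0 = 2, a_1 = 0 (apply the recurrence for n = 0, 1, 2, 3): a_0 = 2, a_1 = 0, a_2 = -8, a_3 = 0, a_4 = 4, a_5 = 0.

a_(n+2) = (n - 8) / ((n+1)(n+2)) * a_n; check: a_0 = 2, a_1 = 0, a_2 = -8, a_3 = 0, a_4 = 4, a_5 = 0


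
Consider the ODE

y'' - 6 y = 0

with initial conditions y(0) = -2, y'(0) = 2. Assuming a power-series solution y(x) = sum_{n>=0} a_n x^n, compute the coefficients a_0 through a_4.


Ansatz: y(x) = sum_{n>=0} a_n x^n, so y'(x) = sum_{n>=1} n a_n x^(n-1) and y''(x) = sum_{n>=2} n(n-1) a_n x^(n-2).
Substitute into P(x) y'' + Q(x) y' + R(x) y = 0 with P(x) = 1, Q(x) = 0, R(x) = -6, and match powers of x.
Initial conditions: a_0 = -2, a_1 = 2.
Setting the coefficient of each power of x to zero and solving order by order (substituting the coefficients already found):
  x^0: 2 a_2 - 6 a_0 = 0  ->  2 a_2 = 6 a_0 = -12  ->  a_2 = -6
  x^1: 6 a_3 - 6 a_1 = 0  ->  6 a_3 = 6 a_1 = 12  ->  a_3 = 2
  x^2: 12 a_4 - 6 a_2 = 0  ->  12 a_4 = 6 a_2 = -36  ->  a_4 = -3
Truncated series: y(x) = -2 + 2 x - 6 x^2 + 2 x^3 - 3 x^4 + O(x^5).

a_0 = -2; a_1 = 2; a_2 = -6; a_3 = 2; a_4 = -3


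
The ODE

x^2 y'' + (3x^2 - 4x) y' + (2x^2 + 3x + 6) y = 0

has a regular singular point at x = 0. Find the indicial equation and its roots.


Divide by x^2 to reach normal form y'' + P_1(x) y' + P_2(x) y = 0 with P_1(x) = 3 - 4/x and P_2(x) = 2 + 3/x + 6/x^2.
x = 0 is a singular point because the y'-coefficient 3 - 4/x has a pole at x = 0 and the y-coefficient 2 + 3/x + 6/x^2 has a pole at x = 0.
It is a regular singular point because x P_1(x) = p(x) = 3x - 4 and x^2 P_2(x) = q(x) = 2x^2 + 3x + 6 are polynomials, hence analytic at x = 0.
p(0) = -4,  q(0) = 6.
Indicial equation: r(r-1) + p(0) r + q(0) = 0, i.e. r^2 + (p(0) - 1) r + q(0) = 0, i.e. r^2 - 5 r + 6 = 0.
Discriminant: (-5)^2 - 4(6) = 1, so r = (5 ± 1)/2.
Solving: r_1 = 3, r_2 = 2.

indicial: r^2 - 5 r + 6 = 0; roots r_1 = 3, r_2 = 2


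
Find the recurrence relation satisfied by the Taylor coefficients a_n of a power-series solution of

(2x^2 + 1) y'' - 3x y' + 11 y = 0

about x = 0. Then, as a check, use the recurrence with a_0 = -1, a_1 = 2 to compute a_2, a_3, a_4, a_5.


Substitute y = sum_n a_n x^n.
(1 + 2 x^2) y'' contributes (n+2)(n+1) a_{n+2} + 2 n(n-1) a_n at x^n.
-3 x y'(x) contributes -3 n a_n at x^n.
11 y(x) contributes 11 a_n at x^n.
Matching x^n: (n+2)(n+1) a_{n+2} + (2 n(n-1) - 3 n + 11) a_n = 0.
Thus a_{n+2} = (-2 n(n-1) + 3 n - 11) / ((n+1)(n+2)) * a_n.

Check with a_0 = -1, a_1 = 2 (apply the recurrence for n = 0, 1, 2, 3): a_0 = -1, a_1 = 2, a_2 = 11/2, a_3 = -8/3, a_4 = -33/8, a_5 = 28/15.

a_(n+2) = (-2 n(n-1) + 3 n - 11) / ((n+1)(n+2)) * a_n; check: a_0 = -1, a_1 = 2, a_2 = 11/2, a_3 = -8/3, a_4 = -33/8, a_5 = 28/15


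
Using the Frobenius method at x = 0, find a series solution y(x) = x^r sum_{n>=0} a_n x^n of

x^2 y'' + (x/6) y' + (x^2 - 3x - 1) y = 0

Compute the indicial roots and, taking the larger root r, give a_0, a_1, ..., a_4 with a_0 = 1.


Write in Frobenius form y'' + (p(x)/x) y' + (q(x)/x^2) y = 0:
  p(x) = 1/6,  q(x) = x^2 - 3x - 1.
Indicial equation: r(r-1) + (1/6) r + (-1) = 0 -> roots r_1 = 3/2, r_2 = -2/3.
Take r = r_1 = 3/2. Let y(x) = x^r sum_{n>=0} a_n x^n with a_0 = 1.
Substitute y = x^r sum a_n x^n and match x^{r+n}. The recurrence is
  D(n) a_n - 3 a_{n-1} + 1 a_{n-2} = 0,  where D(n) = (r+n)(r+n-1) + (1/6)(r+n) + (-1).
  a_n = [3 a_{n-1} - 1 a_{n-2}] / D(n).
Since the indicial polynomial factors as (r - r_1)(r - r_2), D(n) = (r_1 + n - r_1)(r_1 + n - r_2) = n(n + 13/6).
Evaluating step by step (a_0 = 1):
  n = 1: D(1) = 1(1 + 13/6) = 19/6; numerator = 3(1) = 3; a_1 = (3)/(19/6) = 18/19
  n = 2: D(2) = 2(2 + 13/6) = 25/3; numerator = 3(18/19) - 1(1) = 35/19; a_2 = (35/19)/(25/3) = 21/95
  n = 3: D(3) = 3(3 + 13/6) = 31/2; numerator = 3(21/95) - 1(18/19) = -27/95; a_3 = (-27/95)/(31/2) = -54/2945
  n = 4: D(4) = 4(4 + 13/6) = 74/3; numerator = 3(-54/2945) - 1(21/95) = -813/2945; a_4 = (-813/2945)/(74/3) = -2439/217930

r = 3/2; a_0 = 1; a_1 = 18/19; a_2 = 21/95; a_3 = -54/2945; a_4 = -2439/217930


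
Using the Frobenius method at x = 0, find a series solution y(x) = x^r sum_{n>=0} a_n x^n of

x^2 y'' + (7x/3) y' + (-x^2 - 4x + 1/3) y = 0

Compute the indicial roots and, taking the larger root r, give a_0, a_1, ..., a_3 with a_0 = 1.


Write in Frobenius form y'' + (p(x)/x) y' + (q(x)/x^2) y = 0:
  p(x) = 7/3,  q(x) = -x^2 - 4x + 1/3.
Indicial equation: r(r-1) + (7/3) r + (1/3) = 0 -> roots r_1 = -1/3, r_2 = -1.
Take r = r_1 = -1/3. Let y(x) = x^r sum_{n>=0} a_n x^n with a_0 = 1.
Substitute y = x^r sum a_n x^n and match x^{r+n}. The recurrence is
  D(n) a_n - 4 a_{n-1} - 1 a_{n-2} = 0,  where D(n) = (r+n)(r+n-1) + (7/3)(r+n) + (1/3).
  a_n = [4 a_{n-1} + 1 a_{n-2}] / D(n).
Since the indicial polynomial factors as (r - r_1)(r - r_2), D(n) = (r_1 + n - r_1)(r_1 + n - r_2) = n(n + 2/3).
Evaluating step by step (a_0 = 1):
  n = 1: D(1) = 1(1 + 2/3) = 5/3; numerator = 4(1) = 4; a_1 = (4)/(5/3) = 12/5
  n = 2: D(2) = 2(2 + 2/3) = 16/3; numerator = 4(12/5) + 1(1) = 53/5; a_2 = (53/5)/(16/3) = 159/80
  n = 3: D(3) = 3(3 + 2/3) = 11; numerator = 4(159/80) + 1(12/5) = 207/20; a_3 = (207/20)/(11) = 207/220

r = -1/3; a_0 = 1; a_1 = 12/5; a_2 = 159/80; a_3 = 207/220


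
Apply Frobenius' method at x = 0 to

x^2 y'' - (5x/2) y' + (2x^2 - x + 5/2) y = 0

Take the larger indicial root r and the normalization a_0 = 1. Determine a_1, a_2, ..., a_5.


Write in Frobenius form y'' + (p(x)/x) y' + (q(x)/x^2) y = 0:
  p(x) = -5/2,  q(x) = 2x^2 - x + 5/2.
Indicial equation: r(r-1) + (-5/2) r + (5/2) = 0 -> roots r_1 = 5/2, r_2 = 1.
Take r = r_1 = 5/2. Let y(x) = x^r sum_{n>=0} a_n x^n with a_0 = 1.
Substitute y = x^r sum a_n x^n and match x^{r+n}. The recurrence is
  D(n) a_n - 1 a_{n-1} + 2 a_{n-2} = 0,  where D(n) = (r+n)(r+n-1) + (-5/2)(r+n) + (5/2).
  a_n = [1 a_{n-1} - 2 a_{n-2}] / D(n).
Since the indicial polynomial factors as (r - r_1)(r - r_2), D(n) = (r_1 + n - r_1)(r_1 + n - r_2) = n(n + 3/2).
Evaluating step by step (a_0 = 1):
  n = 1: D(1) = 1(1 + 3/2) = 5/2; numerator = 1(1) = 1; a_1 = (1)/(5/2) = 2/5
  n = 2: D(2) = 2(2 + 3/2) = 7; numerator = 1(2/5) - 2(1) = -8/5; a_2 = (-8/5)/(7) = -8/35
  n = 3: D(3) = 3(3 + 3/2) = 27/2; numerator = 1(-8/35) - 2(2/5) = -36/35; a_3 = (-36/35)/(27/2) = -8/105
  n = 4: D(4) = 4(4 + 3/2) = 22; numerator = 1(-8/105) - 2(-8/35) = 8/21; a_4 = (8/21)/(22) = 4/231
  n = 5: D(5) = 5(5 + 3/2) = 65/2; numerator = 1(4/231) - 2(-8/105) = 28/165; a_5 = (28/165)/(65/2) = 56/10725

r = 5/2; a_0 = 1; a_1 = 2/5; a_2 = -8/35; a_3 = -8/105; a_4 = 4/231; a_5 = 56/10725


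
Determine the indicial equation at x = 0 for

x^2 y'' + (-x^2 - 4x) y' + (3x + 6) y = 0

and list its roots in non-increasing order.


Divide by x^2 to reach normal form y'' + P_1(x) y' + P_2(x) y = 0 with P_1(x) = -1 - 4/x and P_2(x) = 3/x + 6/x^2.
x = 0 is a singular point because the y'-coefficient -1 - 4/x has a pole at x = 0 and the y-coefficient 3/x + 6/x^2 has a pole at x = 0.
It is a regular singular point because x P_1(x) = p(x) = -x - 4 and x^2 P_2(x) = q(x) = 3x + 6 are polynomials, hence analytic at x = 0.
p(0) = -4,  q(0) = 6.
Indicial equation: r(r-1) + p(0) r + q(0) = 0, i.e. r^2 + (p(0) - 1) r + q(0) = 0, i.e. r^2 - 5 r + 6 = 0.
Discriminant: (-5)^2 - 4(6) = 1, so r = (5 ± 1)/2.
Solving: r_1 = 3, r_2 = 2.

indicial: r^2 - 5 r + 6 = 0; roots r_1 = 3, r_2 = 2


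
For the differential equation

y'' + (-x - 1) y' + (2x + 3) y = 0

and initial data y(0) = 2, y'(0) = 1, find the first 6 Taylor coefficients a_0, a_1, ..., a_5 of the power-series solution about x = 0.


Ansatz: y(x) = sum_{n>=0} a_n x^n, so y'(x) = sum_{n>=1} n a_n x^(n-1) and y''(x) = sum_{n>=2} n(n-1) a_n x^(n-2).
Substitute into P(x) y'' + Q(x) y' + R(x) y = 0 with P(x) = 1, Q(x) = -x - 1, R(x) = 2x + 3, and match powers of x.
Initial conditions: a_0 = 2, a_1 = 1.
Setting the coefficient of each power of x to zero and solving order by order (substituting the coefficients already found):
  x^0: 2 a_2 - a_1 + 3 a_0 = 0  ->  2 a_2 = a_1 - 3 a_0 = -5  ->  a_2 = -5/2
  x^1: 6 a_3 - 2 a_2 + 2 a_1 + 2 a_0 = 0  ->  6 a_3 = 2 a_2 - 2 a_1 - 2 a_0 = -11  ->  a_3 = -11/6
  x^2: 12 a_4 - 3 a_3 + a_2 + 2 a_1 = 0  ->  12 a_4 = 3 a_3 - a_2 - 2 a_1 = -5  ->  a_4 = -5/12
  x^3: 20 a_5 - 4 a_4 + 2 a_2 = 0  ->  20 a_5 = 4 a_4 - 2 a_2 = 10/3  ->  a_5 = 1/6
Truncated series: y(x) = 2 + x - (5/2) x^2 - (11/6) x^3 - (5/12) x^4 + (1/6) x^5 + O(x^6).

a_0 = 2; a_1 = 1; a_2 = -5/2; a_3 = -11/6; a_4 = -5/12; a_5 = 1/6


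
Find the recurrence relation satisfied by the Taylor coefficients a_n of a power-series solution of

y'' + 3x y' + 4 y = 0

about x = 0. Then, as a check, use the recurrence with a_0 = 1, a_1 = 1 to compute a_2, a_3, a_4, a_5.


Substitute y = sum_n a_n x^n.
y''(x) has coefficient (n+2)(n+1) a_{n+2} at x^n;
3 x y'(x) has coefficient 3 n a_n at x^n (shift);
4 y(x) has coefficient 4 a_n at x^n.
Matching x^n: (n+2)(n+1) a_{n+2} + (3n + 4) a_n = 0.
Thus a_{n+2} = (-3n - 4) / ((n+1)(n+2)) * a_n.

Check with a_0 = 1, a_1 = 1 (apply the recurrence for n = 0, 1, 2, 3): a_0 = 1, a_1 = 1, a_2 = -2, a_3 = -7/6, a_4 = 5/3, a_5 = 91/120.

a_(n+2) = (-3n - 4) / ((n+1)(n+2)) * a_n; check: a_0 = 1, a_1 = 1, a_2 = -2, a_3 = -7/6, a_4 = 5/3, a_5 = 91/120


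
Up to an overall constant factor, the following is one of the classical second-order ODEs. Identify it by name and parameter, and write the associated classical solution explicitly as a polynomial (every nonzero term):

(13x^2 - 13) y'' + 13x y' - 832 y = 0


All three coefficients share the factor -13; dividing through by -13 gives  (1 - x^2) y'' - x y' + 64 y = 0.
This matches the Chebyshev equation (1 - x^2) y'' - x y' + n^2 y = 0 (note the -x y' term, not -2x y') with n^2 = 64, so n = 8; the polynomial solution is T_8(x).
With y = sum_k a_k x^k, matching x^k gives (k+2)(k+1) a_{k+2} = (k^2 - n^2) a_k = (k - 8)(k + 8) a_k. The right side vanishes at k = 8, so the series with the parity of 8 terminates at degree 8.
Standard normalization: leading coefficient of T_n is 2^(n-1), so a_8 = 2^7 = 128. Work downward with a_k = (k+1)(k+2) a_{k+2} / ((k - 8)(k + 8)):
  a_6 = (7)(8)(128) / ((6 - 8)(6 + 8)) = 7168/(-28) = -256
  a_4 = (5)(6)(-256) / ((4 - 8)(4 + 8)) = -7680/(-48) = 160
  a_2 = (3)(4)(160) / ((2 - 8)(2 + 8)) = 1920/(-60) = -32
  a_0 = (1)(2)(-32) / ((0 - 8)(0 + 8)) = -64/(-64) = 1
Hence T_8(x) = 128 x^8 - 256 x^6 + 160 x^4 - 32 x^2 + 1.

T_8(x); series = 128 x^8 - 256 x^6 + 160 x^4 - 32 x^2 + 1


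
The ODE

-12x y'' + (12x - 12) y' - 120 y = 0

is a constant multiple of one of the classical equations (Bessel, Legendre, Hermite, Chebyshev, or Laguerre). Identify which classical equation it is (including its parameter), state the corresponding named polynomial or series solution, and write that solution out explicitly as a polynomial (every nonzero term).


All three coefficients share the factor -12; dividing through by -12 gives  x y'' + (1 - x) y' + 10 y = 0.
This matches the Laguerre equation x y'' + (1 - x) y' + n y = 0 with n = 10; the polynomial solution is L_10(x).
With y = sum_k a_k x^k, matching x^k gives (k+1)k a_{k+1} + (k+1) a_{k+1} - k a_k + n a_k = 0, i.e. (k+1)^2 a_{k+1} = (k - n) a_k = (k - 10) a_k. The right side vanishes at k = 10, so the series terminates at degree 10.
Standard normalization L_n(0) = 1 gives a_0 = 1. Work upward with a_{k+1} = (k - 10) a_k / (k+1)^2:
  a_1 = (0 - 10)(1) / 1^2 = -10/1 = -10
  a_2 = (1 - 10)(-10) / 2^2 = 90/4 = 45/2
  a_3 = (2 - 10)(45/2) / 3^2 = -180/9 = -20
  a_4 = (3 - 10)(-20) / 4^2 = 140/16 = 35/4
  a_5 = (4 - 10)(35/4) / 5^2 = (-105/2)/25 = -21/10
  a_6 = (5 - 10)(-21/10) / 6^2 = (21/2)/36 = 7/24
  a_7 = (6 - 10)(7/24) / 7^2 = (-7/6)/49 = -1/42
  a_8 = (7 - 10)(-1/42) / 8^2 = (1/14)/64 = 1/896
  a_9 = (8 - 10)(1/896) / 9^2 = (-1/448)/81 = -1/36288
  a_10 = (9 - 10)(-1/36288) / 10^2 = (1/36288)/100 = 1/3628800
Hence L_10(x) = x^10/3628800 - x^9/36288 + x^8/896 - x^7/42 + 7 x^6/24 - 21 x^5/10 + 35 x^4/4 - 20 x^3 + 45 x^2/2 - 10 x + 1.

L_10(x); series = x^10/3628800 - x^9/36288 + x^8/896 - x^7/42 + 7 x^6/24 - 21 x^5/10 + 35 x^4/4 - 20 x^3 + 45 x^2/2 - 10 x + 1


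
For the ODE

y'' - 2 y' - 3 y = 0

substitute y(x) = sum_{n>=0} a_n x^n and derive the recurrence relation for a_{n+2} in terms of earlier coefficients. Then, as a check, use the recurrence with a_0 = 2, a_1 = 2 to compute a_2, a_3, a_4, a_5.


Substitute y = sum_n a_n x^n.
y''(x) has coefficient (n+2)(n+1) a_{n+2} at x^n;
-2 y'(x) has coefficient -2 (n+1) a_{n+1} at x^n;
-3 y(x) has coefficient -3 a_n at x^n.
Matching x^n: (n+2)(n+1) a_{n+2} - 2 (n+1) a_{n+1} - 3 a_n = 0.
Thus a_{n+2} = [2 (n+1) a_{n+1} + 3 a_n] / ((n+1)(n+2)).

Check with a_0 = 2, a_1 = 2 (apply the recurrence for n = 0, 1, 2, 3): a_0 = 2, a_1 = 2, a_2 = 5, a_3 = 13/3, a_4 = 41/12, a_5 = 121/60.

a_(n+2) = [2 (n+1) a_(n+1) + 3 a_n] / ((n+1)(n+2)); check: a_0 = 2, a_1 = 2, a_2 = 5, a_3 = 13/3, a_4 = 41/12, a_5 = 121/60


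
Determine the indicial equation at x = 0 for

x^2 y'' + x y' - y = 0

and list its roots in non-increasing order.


Divide by x^2 to reach normal form y'' + P_1(x) y' + P_2(x) y = 0 with P_1(x) = 1/x and P_2(x) = -1/x^2.
x = 0 is a singular point because the y'-coefficient 1/x has a pole at x = 0 and the y-coefficient -1/x^2 has a pole at x = 0.
It is a regular singular point because x P_1(x) = p(x) = 1 and x^2 P_2(x) = q(x) = -1 are polynomials, hence analytic at x = 0.
p(0) = 1,  q(0) = -1.
Indicial equation: r(r-1) + p(0) r + q(0) = 0, i.e. r^2 + (p(0) - 1) r + q(0) = 0, i.e. r^2 - 1 = 0.
Discriminant: (0)^2 - 4(-1) = 4, so r = (0 ± 2)/2.
Solving: r_1 = 1, r_2 = -1.

indicial: r^2 - 1 = 0; roots r_1 = 1, r_2 = -1


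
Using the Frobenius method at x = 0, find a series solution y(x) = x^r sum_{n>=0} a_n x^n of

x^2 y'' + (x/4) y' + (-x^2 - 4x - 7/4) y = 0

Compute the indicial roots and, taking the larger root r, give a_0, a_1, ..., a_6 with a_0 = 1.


Write in Frobenius form y'' + (p(x)/x) y' + (q(x)/x^2) y = 0:
  p(x) = 1/4,  q(x) = -x^2 - 4x - 7/4.
Indicial equation: r(r-1) + (1/4) r + (-7/4) = 0 -> roots r_1 = 7/4, r_2 = -1.
Take r = r_1 = 7/4. Let y(x) = x^r sum_{n>=0} a_n x^n with a_0 = 1.
Substitute y = x^r sum a_n x^n and match x^{r+n}. The recurrence is
  D(n) a_n - 4 a_{n-1} - 1 a_{n-2} = 0,  where D(n) = (r+n)(r+n-1) + (1/4)(r+n) + (-7/4).
  a_n = [4 a_{n-1} + 1 a_{n-2}] / D(n).
Since the indicial polynomial factors as (r - r_1)(r - r_2), D(n) = (r_1 + n - r_1)(r_1 + n - r_2) = n(n + 11/4).
Evaluating step by step (a_0 = 1):
  n = 1: D(1) = 1(1 + 11/4) = 15/4; numerator = 4(1) = 4; a_1 = (4)/(15/4) = 16/15
  n = 2: D(2) = 2(2 + 11/4) = 19/2; numerator = 4(16/15) + 1(1) = 79/15; a_2 = (79/15)/(19/2) = 158/285
  n = 3: D(3) = 3(3 + 11/4) = 69/4; numerator = 4(158/285) + 1(16/15) = 312/95; a_3 = (312/95)/(69/4) = 416/2185
  n = 4: D(4) = 4(4 + 11/4) = 27; numerator = 4(416/2185) + 1(158/285) = 454/345; a_4 = (454/345)/(27) = 454/9315
  n = 5: D(5) = 5(5 + 11/4) = 155/4; numerator = 4(454/9315) + 1(416/2185) = 13640/35397; a_5 = (13640/35397)/(155/4) = 352/35397
  n = 6: D(6) = 6(6 + 11/4) = 105/2; numerator = 4(352/35397) + 1(454/9315) = 5222/58995; a_6 = (5222/58995)/(105/2) = 1492/884925

r = 7/4; a_0 = 1; a_1 = 16/15; a_2 = 158/285; a_3 = 416/2185; a_4 = 454/9315; a_5 = 352/35397; a_6 = 1492/884925


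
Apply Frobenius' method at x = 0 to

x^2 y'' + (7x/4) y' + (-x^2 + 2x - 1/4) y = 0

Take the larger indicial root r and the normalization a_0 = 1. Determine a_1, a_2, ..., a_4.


Write in Frobenius form y'' + (p(x)/x) y' + (q(x)/x^2) y = 0:
  p(x) = 7/4,  q(x) = -x^2 + 2x - 1/4.
Indicial equation: r(r-1) + (7/4) r + (-1/4) = 0 -> roots r_1 = 1/4, r_2 = -1.
Take r = r_1 = 1/4. Let y(x) = x^r sum_{n>=0} a_n x^n with a_0 = 1.
Substitute y = x^r sum a_n x^n and match x^{r+n}. The recurrence is
  D(n) a_n + 2 a_{n-1} - 1 a_{n-2} = 0,  where D(n) = (r+n)(r+n-1) + (7/4)(r+n) + (-1/4).
  a_n = [-2 a_{n-1} + 1 a_{n-2}] / D(n).
Since the indicial polynomial factors as (r - r_1)(r - r_2), D(n) = (r_1 + n - r_1)(r_1 + n - r_2) = n(n + 5/4).
Evaluating step by step (a_0 = 1):
  n = 1: D(1) = 1(1 + 5/4) = 9/4; numerator = -2(1) = -2; a_1 = (-2)/(9/4) = -8/9
  n = 2: D(2) = 2(2 + 5/4) = 13/2; numerator = -2(-8/9) + 1(1) = 25/9; a_2 = (25/9)/(13/2) = 50/117
  n = 3: D(3) = 3(3 + 5/4) = 51/4; numerator = -2(50/117) + 1(-8/9) = -68/39; a_3 = (-68/39)/(51/4) = -16/117
  n = 4: D(4) = 4(4 + 5/4) = 21; numerator = -2(-16/117) + 1(50/117) = 82/117; a_4 = (82/117)/(21) = 82/2457

r = 1/4; a_0 = 1; a_1 = -8/9; a_2 = 50/117; a_3 = -16/117; a_4 = 82/2457


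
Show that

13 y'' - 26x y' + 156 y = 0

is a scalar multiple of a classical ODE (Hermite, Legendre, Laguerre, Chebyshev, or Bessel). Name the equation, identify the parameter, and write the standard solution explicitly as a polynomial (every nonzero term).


All three coefficients share the factor 13; dividing through by 13 gives  y'' - 2x y' + 12 y = 0.
This matches the Hermite equation y'' - 2x y' + 2n y = 0 with 2n = 12, so n = 6; the polynomial solution is H_6(x).
With y = sum_k a_k x^k, matching x^k gives (k+2)(k+1) a_{k+2} = 2(k - n) a_k = 2(k - 6) a_k. The right side vanishes at k = 6, so the series with the parity of 6 terminates at degree 6.
Standard normalization: leading coefficient of H_n is 2^n, so a_6 = 2^6 = 64. Work downward with a_k = (k+1)(k+2) a_{k+2} / (2(k - n)):
  a_4 = (5)(6)(64) / (2(4 - 6)) = 1920/(-4) = -480
  a_2 = (3)(4)(-480) / (2(2 - 6)) = -5760/(-8) = 720
  a_0 = (1)(2)(720) / (2(0 - 6)) = 1440/(-12) = -120
Hence H_6(x) = 64 x^6 - 480 x^4 + 720 x^2 - 120.

H_6(x); series = 64 x^6 - 480 x^4 + 720 x^2 - 120


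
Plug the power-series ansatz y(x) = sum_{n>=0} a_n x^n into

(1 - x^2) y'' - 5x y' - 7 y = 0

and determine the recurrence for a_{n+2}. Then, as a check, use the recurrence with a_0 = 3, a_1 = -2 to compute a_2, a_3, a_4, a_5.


Substitute y = sum_n a_n x^n.
(1 - 1 x^2) y'' contributes (n+2)(n+1) a_{n+2} - n(n-1) a_n at x^n.
-5 x y'(x) contributes -5 n a_n at x^n.
-7 y(x) contributes -7 a_n at x^n.
Matching x^n: (n+2)(n+1) a_{n+2} + (-n(n-1) - 5 n - 7) a_n = 0.
Thus a_{n+2} = (n(n-1) + 5 n + 7) / ((n+1)(n+2)) * a_n.

Check with a_0 = 3, a_1 = -2 (apply the recurrence for n = 0, 1, 2, 3): a_0 = 3, a_1 = -2, a_2 = 21/2, a_3 = -4, a_4 = 133/8, a_5 = -28/5.

a_(n+2) = (n(n-1) + 5 n + 7) / ((n+1)(n+2)) * a_n; check: a_0 = 3, a_1 = -2, a_2 = 21/2, a_3 = -4, a_4 = 133/8, a_5 = -28/5


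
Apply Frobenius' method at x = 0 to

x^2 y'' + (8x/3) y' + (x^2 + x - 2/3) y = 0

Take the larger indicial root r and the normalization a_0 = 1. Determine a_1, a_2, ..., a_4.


Write in Frobenius form y'' + (p(x)/x) y' + (q(x)/x^2) y = 0:
  p(x) = 8/3,  q(x) = x^2 + x - 2/3.
Indicial equation: r(r-1) + (8/3) r + (-2/3) = 0 -> roots r_1 = 1/3, r_2 = -2.
Take r = r_1 = 1/3. Let y(x) = x^r sum_{n>=0} a_n x^n with a_0 = 1.
Substitute y = x^r sum a_n x^n and match x^{r+n}. The recurrence is
  D(n) a_n + 1 a_{n-1} + 1 a_{n-2} = 0,  where D(n) = (r+n)(r+n-1) + (8/3)(r+n) + (-2/3).
  a_n = [-1 a_{n-1} - 1 a_{n-2}] / D(n).
Since the indicial polynomial factors as (r - r_1)(r - r_2), D(n) = (r_1 + n - r_1)(r_1 + n - r_2) = n(n + 7/3).
Evaluating step by step (a_0 = 1):
  n = 1: D(1) = 1(1 + 7/3) = 10/3; numerator = -1(1) = -1; a_1 = (-1)/(10/3) = -3/10
  n = 2: D(2) = 2(2 + 7/3) = 26/3; numerator = -1(-3/10) - 1(1) = -7/10; a_2 = (-7/10)/(26/3) = -21/260
  n = 3: D(3) = 3(3 + 7/3) = 16; numerator = -1(-21/260) - 1(-3/10) = 99/260; a_3 = (99/260)/(16) = 99/4160
  n = 4: D(4) = 4(4 + 7/3) = 76/3; numerator = -1(99/4160) - 1(-21/260) = 237/4160; a_4 = (237/4160)/(76/3) = 711/316160

r = 1/3; a_0 = 1; a_1 = -3/10; a_2 = -21/260; a_3 = 99/4160; a_4 = 711/316160


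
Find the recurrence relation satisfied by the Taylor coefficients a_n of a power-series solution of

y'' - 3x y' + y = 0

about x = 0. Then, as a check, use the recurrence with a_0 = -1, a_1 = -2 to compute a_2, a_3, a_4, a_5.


Substitute y = sum_n a_n x^n.
y''(x) has coefficient (n+2)(n+1) a_{n+2} at x^n;
-3 x y'(x) has coefficient -3 n a_n at x^n (shift);
y(x) has coefficient 1 a_n at x^n.
Matching x^n: (n+2)(n+1) a_{n+2} + (-3n + 1) a_n = 0.
Thus a_{n+2} = (3n - 1) / ((n+1)(n+2)) * a_n.

Check with a_0 = -1, a_1 = -2 (apply the recurrence for n = 0, 1, 2, 3): a_0 = -1, a_1 = -2, a_2 = 1/2, a_3 = -2/3, a_4 = 5/24, a_5 = -4/15.

a_(n+2) = (3n - 1) / ((n+1)(n+2)) * a_n; check: a_0 = -1, a_1 = -2, a_2 = 1/2, a_3 = -2/3, a_4 = 5/24, a_5 = -4/15


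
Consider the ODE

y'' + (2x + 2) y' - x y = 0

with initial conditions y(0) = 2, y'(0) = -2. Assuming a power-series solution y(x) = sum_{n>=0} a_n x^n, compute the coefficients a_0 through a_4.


Ansatz: y(x) = sum_{n>=0} a_n x^n, so y'(x) = sum_{n>=1} n a_n x^(n-1) and y''(x) = sum_{n>=2} n(n-1) a_n x^(n-2).
Substitute into P(x) y'' + Q(x) y' + R(x) y = 0 with P(x) = 1, Q(x) = 2x + 2, R(x) = -x, and match powers of x.
Initial conditions: a_0 = 2, a_1 = -2.
Setting the coefficient of each power of x to zero and solving order by order (substituting the coefficients already found):
  x^0: 2 a_2 + 2 a_1 = 0  ->  2 a_2 = -2 a_1 = 4  ->  a_2 = 2
  x^1: 6 a_3 + 4 a_2 + 2 a_1 - a_0 = 0  ->  6 a_3 = -4 a_2 - 2 a_1 + a_0 = -2  ->  a_3 = -1/3
  x^2: 12 a_4 + 6 a_3 + 4 a_2 - a_1 = 0  ->  12 a_4 = -6 a_3 - 4 a_2 + a_1 = -8  ->  a_4 = -2/3
Truncated series: y(x) = 2 - 2 x + 2 x^2 - (1/3) x^3 - (2/3) x^4 + O(x^5).

a_0 = 2; a_1 = -2; a_2 = 2; a_3 = -1/3; a_4 = -2/3


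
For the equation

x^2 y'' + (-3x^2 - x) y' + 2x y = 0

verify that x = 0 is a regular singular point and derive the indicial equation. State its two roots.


Divide by x^2 to reach normal form y'' + P_1(x) y' + P_2(x) y = 0 with P_1(x) = -3 - 1/x and P_2(x) = 2/x.
x = 0 is a singular point because the y'-coefficient -3 - 1/x has a pole at x = 0 and the y-coefficient 2/x has a pole at x = 0.
It is a regular singular point because x P_1(x) = p(x) = -3x - 1 and x^2 P_2(x) = q(x) = 2x are polynomials, hence analytic at x = 0.
p(0) = -1,  q(0) = 0.
Indicial equation: r(r-1) + p(0) r + q(0) = 0, i.e. r^2 + (p(0) - 1) r + q(0) = 0, i.e. r^2 - 2 r = 0.
Discriminant: (-2)^2 - 4(0) = 4, so r = (2 ± 2)/2.
Solving: r_1 = 2, r_2 = 0.

indicial: r^2 - 2 r = 0; roots r_1 = 2, r_2 = 0


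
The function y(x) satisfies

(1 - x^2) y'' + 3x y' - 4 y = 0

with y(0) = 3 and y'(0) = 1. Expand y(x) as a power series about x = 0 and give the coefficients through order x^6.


Ansatz: y(x) = sum_{n>=0} a_n x^n, so y'(x) = sum_{n>=1} n a_n x^(n-1) and y''(x) = sum_{n>=2} n(n-1) a_n x^(n-2).
Substitute into P(x) y'' + Q(x) y' + R(x) y = 0 with P(x) = 1 - x^2, Q(x) = 3x, R(x) = -4, and match powers of x.
Initial conditions: a_0 = 3, a_1 = 1.
Setting the coefficient of each power of x to zero and solving order by order (substituting the coefficients already found):
  x^0: 2 a_2 - 4 a_0 = 0  ->  2 a_2 = 4 a_0 = 12  ->  a_2 = 6
  x^1: 6 a_3 - a_1 = 0  ->  6 a_3 = a_1 = 1  ->  a_3 = 1/6
  x^2: 12 a_4 = 0  ->  a_4 = 0
  x^3: 20 a_5 - a_3 = 0  ->  20 a_5 = a_3 = 1/6  ->  a_5 = 1/120
  x^4: 30 a_6 - 4 a_4 = 0  ->  30 a_6 = 4 a_4 = 0  ->  a_6 = 0
Truncated series: y(x) = 3 + x + 6 x^2 + (1/6) x^3 + (1/120) x^5 + O(x^7).

a_0 = 3; a_1 = 1; a_2 = 6; a_3 = 1/6; a_4 = 0; a_5 = 1/120; a_6 = 0


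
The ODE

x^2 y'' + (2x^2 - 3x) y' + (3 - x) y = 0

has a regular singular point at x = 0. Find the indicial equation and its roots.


Divide by x^2 to reach normal form y'' + P_1(x) y' + P_2(x) y = 0 with P_1(x) = 2 - 3/x and P_2(x) = -1/x + 3/x^2.
x = 0 is a singular point because the y'-coefficient 2 - 3/x has a pole at x = 0 and the y-coefficient -1/x + 3/x^2 has a pole at x = 0.
It is a regular singular point because x P_1(x) = p(x) = 2x - 3 and x^2 P_2(x) = q(x) = 3 - x are polynomials, hence analytic at x = 0.
p(0) = -3,  q(0) = 3.
Indicial equation: r(r-1) + p(0) r + q(0) = 0, i.e. r^2 + (p(0) - 1) r + q(0) = 0, i.e. r^2 - 4 r + 3 = 0.
Discriminant: (-4)^2 - 4(3) = 4, so r = (4 ± 2)/2.
Solving: r_1 = 3, r_2 = 1.

indicial: r^2 - 4 r + 3 = 0; roots r_1 = 3, r_2 = 1


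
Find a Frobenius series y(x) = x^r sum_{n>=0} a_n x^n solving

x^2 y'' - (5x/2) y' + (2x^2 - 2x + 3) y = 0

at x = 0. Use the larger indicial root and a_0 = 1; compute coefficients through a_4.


Write in Frobenius form y'' + (p(x)/x) y' + (q(x)/x^2) y = 0:
  p(x) = -5/2,  q(x) = 2x^2 - 2x + 3.
Indicial equation: r(r-1) + (-5/2) r + (3) = 0 -> roots r_1 = 2, r_2 = 3/2.
Take r = r_1 = 2. Let y(x) = x^r sum_{n>=0} a_n x^n with a_0 = 1.
Substitute y = x^r sum a_n x^n and match x^{r+n}. The recurrence is
  D(n) a_n - 2 a_{n-1} + 2 a_{n-2} = 0,  where D(n) = (r+n)(r+n-1) + (-5/2)(r+n) + (3).
  a_n = [2 a_{n-1} - 2 a_{n-2}] / D(n).
Since the indicial polynomial factors as (r - r_1)(r - r_2), D(n) = (r_1 + n - r_1)(r_1 + n - r_2) = n(n + 1/2).
Evaluating step by step (a_0 = 1):
  n = 1: D(1) = 1(1 + 1/2) = 3/2; numerator = 2(1) = 2; a_1 = (2)/(3/2) = 4/3
  n = 2: D(2) = 2(2 + 1/2) = 5; numerator = 2(4/3) - 2(1) = 2/3; a_2 = (2/3)/(5) = 2/15
  n = 3: D(3) = 3(3 + 1/2) = 21/2; numerator = 2(2/15) - 2(4/3) = -12/5; a_3 = (-12/5)/(21/2) = -8/35
  n = 4: D(4) = 4(4 + 1/2) = 18; numerator = 2(-8/35) - 2(2/15) = -76/105; a_4 = (-76/105)/(18) = -38/945

r = 2; a_0 = 1; a_1 = 4/3; a_2 = 2/15; a_3 = -8/35; a_4 = -38/945


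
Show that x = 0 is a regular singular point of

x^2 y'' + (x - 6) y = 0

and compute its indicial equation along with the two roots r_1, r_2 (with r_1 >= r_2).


Divide by x^2 to reach normal form y'' + P_1(x) y' + P_2(x) y = 0 with P_1(x) = 0 and P_2(x) = 1/x - 6/x^2.
x = 0 is a singular point because the y-coefficient 1/x - 6/x^2 has a pole at x = 0.
It is a regular singular point because x P_1(x) = p(x) = 0 and x^2 P_2(x) = q(x) = x - 6 are polynomials, hence analytic at x = 0.
p(0) = 0,  q(0) = -6.
Indicial equation: r(r-1) + p(0) r + q(0) = 0, i.e. r^2 + (p(0) - 1) r + q(0) = 0, i.e. r^2 - 1 r - 6 = 0.
Discriminant: (-1)^2 - 4(-6) = 25, so r = (1 ± 5)/2.
Solving: r_1 = 3, r_2 = -2.

indicial: r^2 - 1 r - 6 = 0; roots r_1 = 3, r_2 = -2


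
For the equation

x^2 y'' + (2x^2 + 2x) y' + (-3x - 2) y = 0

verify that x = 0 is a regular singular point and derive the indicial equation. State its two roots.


Divide by x^2 to reach normal form y'' + P_1(x) y' + P_2(x) y = 0 with P_1(x) = 2 + 2/x and P_2(x) = -3/x - 2/x^2.
x = 0 is a singular point because the y'-coefficient 2 + 2/x has a pole at x = 0 and the y-coefficient -3/x - 2/x^2 has a pole at x = 0.
It is a regular singular point because x P_1(x) = p(x) = 2x + 2 and x^2 P_2(x) = q(x) = -3x - 2 are polynomials, hence analytic at x = 0.
p(0) = 2,  q(0) = -2.
Indicial equation: r(r-1) + p(0) r + q(0) = 0, i.e. r^2 + (p(0) - 1) r + q(0) = 0, i.e. r^2 + 1 r - 2 = 0.
Discriminant: (1)^2 - 4(-2) = 9, so r = (-1 ± 3)/2.
Solving: r_1 = 1, r_2 = -2.

indicial: r^2 + 1 r - 2 = 0; roots r_1 = 1, r_2 = -2


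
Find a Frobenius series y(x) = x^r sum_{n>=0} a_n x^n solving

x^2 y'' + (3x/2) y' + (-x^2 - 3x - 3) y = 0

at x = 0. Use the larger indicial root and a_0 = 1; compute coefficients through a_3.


Write in Frobenius form y'' + (p(x)/x) y' + (q(x)/x^2) y = 0:
  p(x) = 3/2,  q(x) = -x^2 - 3x - 3.
Indicial equation: r(r-1) + (3/2) r + (-3) = 0 -> roots r_1 = 3/2, r_2 = -2.
Take r = r_1 = 3/2. Let y(x) = x^r sum_{n>=0} a_n x^n with a_0 = 1.
Substitute y = x^r sum a_n x^n and match x^{r+n}. The recurrence is
  D(n) a_n - 3 a_{n-1} - 1 a_{n-2} = 0,  where D(n) = (r+n)(r+n-1) + (3/2)(r+n) + (-3).
  a_n = [3 a_{n-1} + 1 a_{n-2}] / D(n).
Since the indicial polynomial factors as (r - r_1)(r - r_2), D(n) = (r_1 + n - r_1)(r_1 + n - r_2) = n(n + 7/2).
Evaluating step by step (a_0 = 1):
  n = 1: D(1) = 1(1 + 7/2) = 9/2; numerator = 3(1) = 3; a_1 = (3)/(9/2) = 2/3
  n = 2: D(2) = 2(2 + 7/2) = 11; numerator = 3(2/3) + 1(1) = 3; a_2 = (3)/(11) = 3/11
  n = 3: D(3) = 3(3 + 7/2) = 39/2; numerator = 3(3/11) + 1(2/3) = 49/33; a_3 = (49/33)/(39/2) = 98/1287

r = 3/2; a_0 = 1; a_1 = 2/3; a_2 = 3/11; a_3 = 98/1287


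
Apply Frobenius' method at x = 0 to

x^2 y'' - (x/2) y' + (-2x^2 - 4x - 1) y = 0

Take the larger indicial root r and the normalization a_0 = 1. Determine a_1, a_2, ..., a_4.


Write in Frobenius form y'' + (p(x)/x) y' + (q(x)/x^2) y = 0:
  p(x) = -1/2,  q(x) = -2x^2 - 4x - 1.
Indicial equation: r(r-1) + (-1/2) r + (-1) = 0 -> roots r_1 = 2, r_2 = -1/2.
Take r = r_1 = 2. Let y(x) = x^r sum_{n>=0} a_n x^n with a_0 = 1.
Substitute y = x^r sum a_n x^n and match x^{r+n}. The recurrence is
  D(n) a_n - 4 a_{n-1} - 2 a_{n-2} = 0,  where D(n) = (r+n)(r+n-1) + (-1/2)(r+n) + (-1).
  a_n = [4 a_{n-1} + 2 a_{n-2}] / D(n).
Since the indicial polynomial factors as (r - r_1)(r - r_2), D(n) = (r_1 + n - r_1)(r_1 + n - r_2) = n(n + 5/2).
Evaluating step by step (a_0 = 1):
  n = 1: D(1) = 1(1 + 5/2) = 7/2; numerator = 4(1) = 4; a_1 = (4)/(7/2) = 8/7
  n = 2: D(2) = 2(2 + 5/2) = 9; numerator = 4(8/7) + 2(1) = 46/7; a_2 = (46/7)/(9) = 46/63
  n = 3: D(3) = 3(3 + 5/2) = 33/2; numerator = 4(46/63) + 2(8/7) = 328/63; a_3 = (328/63)/(33/2) = 656/2079
  n = 4: D(4) = 4(4 + 5/2) = 26; numerator = 4(656/2079) + 2(46/63) = 5660/2079; a_4 = (5660/2079)/(26) = 2830/27027

r = 2; a_0 = 1; a_1 = 8/7; a_2 = 46/63; a_3 = 656/2079; a_4 = 2830/27027


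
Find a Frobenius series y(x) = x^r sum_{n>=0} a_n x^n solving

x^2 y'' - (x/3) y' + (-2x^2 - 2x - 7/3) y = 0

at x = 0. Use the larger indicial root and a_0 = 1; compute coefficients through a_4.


Write in Frobenius form y'' + (p(x)/x) y' + (q(x)/x^2) y = 0:
  p(x) = -1/3,  q(x) = -2x^2 - 2x - 7/3.
Indicial equation: r(r-1) + (-1/3) r + (-7/3) = 0 -> roots r_1 = 7/3, r_2 = -1.
Take r = r_1 = 7/3. Let y(x) = x^r sum_{n>=0} a_n x^n with a_0 = 1.
Substitute y = x^r sum a_n x^n and match x^{r+n}. The recurrence is
  D(n) a_n - 2 a_{n-1} - 2 a_{n-2} = 0,  where D(n) = (r+n)(r+n-1) + (-1/3)(r+n) + (-7/3).
  a_n = [2 a_{n-1} + 2 a_{n-2}] / D(n).
Since the indicial polynomial factors as (r - r_1)(r - r_2), D(n) = (r_1 + n - r_1)(r_1 + n - r_2) = n(n + 10/3).
Evaluating step by step (a_0 = 1):
  n = 1: D(1) = 1(1 + 10/3) = 13/3; numerator = 2(1) = 2; a_1 = (2)/(13/3) = 6/13
  n = 2: D(2) = 2(2 + 10/3) = 32/3; numerator = 2(6/13) + 2(1) = 38/13; a_2 = (38/13)/(32/3) = 57/208
  n = 3: D(3) = 3(3 + 10/3) = 19; numerator = 2(57/208) + 2(6/13) = 153/104; a_3 = (153/104)/(19) = 153/1976
  n = 4: D(4) = 4(4 + 10/3) = 88/3; numerator = 2(153/1976) + 2(57/208) = 1389/1976; a_4 = (1389/1976)/(88/3) = 4167/173888

r = 7/3; a_0 = 1; a_1 = 6/13; a_2 = 57/208; a_3 = 153/1976; a_4 = 4167/173888
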